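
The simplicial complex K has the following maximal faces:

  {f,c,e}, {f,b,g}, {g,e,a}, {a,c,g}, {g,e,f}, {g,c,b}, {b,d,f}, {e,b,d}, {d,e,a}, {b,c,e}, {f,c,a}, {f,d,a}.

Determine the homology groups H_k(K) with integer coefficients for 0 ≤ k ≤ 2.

K has 7 vertices, 18 edges, 12 triangles.
rank ∂_0 = 0, rank ∂_1 = 6 ⇒ b_0 = 7 − 0 − 6 = 1; all invariant factors of ∂_1 are 1 so no torsion. So H_0 = Z.
rank ∂_1 = 6, rank ∂_2 = 12 ⇒ b_1 = 18 − 6 − 12 = 0; ∂_2 has invariant factor(s) [2] giving torsion. So H_1 = Z/2.
rank ∂_2 = 12, rank ∂_3 = 0 ⇒ b_2 = 12 − 12 − 0 = 0. So H_2 = 0.

H_0 = Z,  H_1 = Z/2,  H_2 = 0.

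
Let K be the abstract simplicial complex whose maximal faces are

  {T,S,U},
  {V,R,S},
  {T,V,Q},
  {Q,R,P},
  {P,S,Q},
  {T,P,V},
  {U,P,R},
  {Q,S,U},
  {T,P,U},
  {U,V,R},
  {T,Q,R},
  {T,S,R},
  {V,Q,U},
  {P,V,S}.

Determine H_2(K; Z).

We work with the vertex ordering P < Q < R < S < T < U < V. The simplices of K, each written with vertices in increasing order, are:

  0-simplices (7): P, Q, R, S, T, U, V
  1-simplices (21): PQ, PR, PS, PT, PU, PV, QR, QS, QT, QU, QV, RS, RT, RU, RV, ST, SU, SV, TU, TV, UV
  2-simplices (14): PQR, PQS, PRU, PSV, PTU, PTV, QRT, QSU, QTV, QUV, RST, RSV, RUV, STU

so the chain groups are C_0 ≅ Z^7, C_1 ≅ Z^21, C_2 ≅ Z^14.

The boundary map ∂_1: C_1 → C_0 sends each edge [p,q] (with p < q) to q − p. For instance
  ∂ST = T − S.
The resulting 7×21 matrix has rank 6, and its Smith normal form has invariant factors (1,1,1,1,1,1).

Boundary ∂_2: C_2 → C_1 sends each 2-simplex [p,q,r] to [q,r] − [p,r] + [p,q]. For instance
  ∂PTU = TU − PU + PT,
  ∂STU = TU − SU + ST.
As a 21×14 matrix over Z this has rank 13, with invariant factors (1,1,1,1,1,1,1,1,1,1,1,1,1).

From H_k ≅ ker(∂_k) / im(∂_{k+1}) we obtain:

  H_2: rank ker ∂_2 − rank ∂_3 = (14 − 13) − 0 = 1, and there is no ∂_3, so H_2 ≅ Z.

H_2 ≅ Z.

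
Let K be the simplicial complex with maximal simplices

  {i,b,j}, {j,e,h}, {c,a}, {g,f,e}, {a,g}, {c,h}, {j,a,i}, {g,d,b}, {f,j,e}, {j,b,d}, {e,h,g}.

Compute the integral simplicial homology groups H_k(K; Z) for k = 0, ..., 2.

Order the vertices as a < b < c < d < e < f < g < h < i < j. Listing each simplex with vertices in this order, K has dimension 2 with simplices:

  0-simplices (10): a, b, c, d, e, f, g, h, i, j
  1-simplices (20): ac, ag, ai, aj, bd, bg, bi, bj, ch, dg, dj, ef, eg, eh, ej, fg, fj, gh, hj, ij
  2-simplices (8): aij, bdg, bdj, bij, efg, efj, egh, ehj

giving chain groups C_0 ≅ Z^10, C_1 ≅ Z^20, C_2 ≅ Z^8.

The boundary map ∂_1: C_1 → C_0 sends each edge [p,q] (with p < q) to q − p. For instance
  ∂fg = g − f.
The 10×20 boundary matrix has rank 9 and Smith normal form diag(1,1,1,1,1,1,1,1,1).

Boundary ∂_2: C_2 → C_1 acts by ∂[p,q,r] = [q,r] − [p,r] + [p,q]. For instance
  ∂bdj = dj − bj + bd,
  ∂efj = fj − ej + ef.
This gives a 20×8 integer matrix of rank 8; reducing to Smith normal form yields diagonal entries (1,1,1,1,1,1,1,1).

Computing H_k = (kernel of ∂_k) / (image of ∂_{k+1}):

  H_0: rank C_0 − rank ∂_1 = 10 − 9 = 1, and the invariant factors of ∂_1 are all 1, so H_0 = Z.
  H_1: rank ker ∂_1 − rank ∂_2 = (20 − 9) − 8 = 3, and the invariant factors of ∂_2 are all 1, so H_1 = Z^3.
  H_2: rank ker ∂_2 − rank ∂_3 = (8 − 8) − 0 = 0, and there is no ∂_3, so H_2 = 0.

H_0 ≅ Z,  H_1 ≅ Z^3,  H_2 = 0.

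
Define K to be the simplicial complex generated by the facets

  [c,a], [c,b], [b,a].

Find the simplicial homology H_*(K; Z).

H_0 = Z,  H_1 = Z.

We work with the vertex ordering a < b < c. The simplices of K, each written with vertices in increasing order, are:

  0-simplices (3): a, b, c
  1-simplices (3): ab, ac, bc

so the chain groups are C_0 ≅ Z^3, C_1 ≅ Z^3.

The boundary map ∂_1: C_1 → C_0 is given by ∂[p,q] = [q] − [p]. For instance
  ∂bc = c − b.
The 3×3 boundary matrix has rank 2 and Smith normal form diag(1,1).

Reading off H_k = ker ∂_k / im ∂_{k+1}:

  H_0: rank C_0 − rank ∂_1 = 3 − 2 = 1, and the invariant factors of ∂_1 are all 1, so H_0 = Z.
  H_1: rank ker ∂_1 − rank ∂_2 = (3 − 2) − 0 = 1, and there is no ∂_2, so H_1 = Z.

As a check, the Euler characteristic is 3 − 3 = 0, which agrees with 1 − 1 = 0.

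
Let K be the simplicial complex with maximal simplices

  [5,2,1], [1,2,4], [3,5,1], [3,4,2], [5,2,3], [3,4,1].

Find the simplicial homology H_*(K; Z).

Take the total order 1 < 2 < 3 < 4 < 5 on the vertex set. Then K (dimension 2) consists of the simplices:

  0-simplices (5): [1], [2], [3], [4], [5]
  1-simplices (9): [1,2], [1,3], [1,4], [1,5], [2,3], [2,4], [2,5], [3,4], [3,5]
  2-simplices (6): [1,2,4], [1,2,5], [1,3,4], [1,3,5], [2,3,4], [2,3,5]

giving chain groups C_0 ≅ Z^5, C_1 ≅ Z^9, C_2 ≅ Z^6.

∂_1: C_1 → C_0 sends each edge [p,q] (with p < q) to q − p. For instance
  ∂[2,3] = [3] − [2].
The 5×9 boundary matrix has rank 4 and Smith normal form diag(1,1,1,1).

Boundary ∂_2: C_2 → C_1 acts by ∂[p,q,r] = [q,r] − [p,r] + [p,q]. For instance
  ∂[1,2,4] = [2,4] − [1,4] + [1,2],
  ∂[1,3,5] = [3,5] − [1,5] + [1,3].
This gives a 9×6 integer matrix of rank 5; reducing to Smith normal form yields diagonal entries (1,1,1,1,1).

Now H_k = ker ∂_k / im ∂_{k+1}, so:

  H_0: rank C_0 − rank ∂_1 = 5 − 4 = 1, and the invariant factors of ∂_1 are all 1, so H_0 ≅ Z.
  H_1: rank ker ∂_1 − rank ∂_2 = (9 − 4) − 5 = 0, and the invariant factors of ∂_2 are all 1, so H_1 ≅ 0.
  H_2: rank ker ∂_2 − rank ∂_3 = (6 − 5) − 0 = 1, and there is no ∂_3, so H_2 ≅ Z.

H_0 ≅ Z,  H_1 = 0,  H_2 ≅ Z.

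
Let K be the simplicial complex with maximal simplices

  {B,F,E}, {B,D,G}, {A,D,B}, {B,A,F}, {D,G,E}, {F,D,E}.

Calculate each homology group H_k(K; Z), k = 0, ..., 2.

Take the total order A < B < D < E < F < G on the vertex set. Then K (dimension 2) consists of the simplices:

  0-simplices (6): A, B, D, E, F, G
  1-simplices (12): AB, AD, AF, BD, BE, BF, BG, DE, DF, DG, EF, EG
  2-simplices (6): ABD, ABF, BDG, BEF, DEF, DEG

giving chain groups C_0 ≅ Z^6, C_1 ≅ Z^12, C_2 ≅ Z^6.

∂_1: C_1 → C_0 maps an edge to its endpoints' difference, ∂[p,q] = q − p. For instance
  ∂DE = E − D.
As a 6×12 matrix over Z this has rank 5, with invariant factors (1,1,1,1,1).

The boundary map ∂_2: C_2 → C_1 maps a triangle to the signed sum of its edges. For instance
  ∂BDG = DG − BG + BD,
  ∂DEF = EF − DF + DE.
This gives a 12×6 integer matrix of rank 6; reducing to Smith normal form yields diagonal entries (1,1,1,1,1,1).

Reading off H_k = ker ∂_k / im ∂_{k+1}:

  H_0: rank C_0 − rank ∂_1 = 6 − 5 = 1, and the invariant factors of ∂_1 are all 1, so H_0 ≅ Z.
  H_1: rank ker ∂_1 − rank ∂_2 = (12 − 5) − 6 = 1, and the invariant factors of ∂_2 are all 1, so H_1 ≅ Z.
  H_2: rank ker ∂_2 − rank ∂_3 = (6 − 6) − 0 = 0, and there is no ∂_3, so H_2 ≅ 0.

As a check, the Euler characteristic is 6 − 12 + 6 = 0, which agrees with 1 − 1 + 0 = 0.

H_0 ≅ Z,  H_1 ≅ Z,  H_2 = 0.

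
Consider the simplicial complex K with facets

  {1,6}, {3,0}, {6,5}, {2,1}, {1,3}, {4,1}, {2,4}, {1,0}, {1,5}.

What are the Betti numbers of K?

b_0 = 1, b_1 = 3.

Take the total order 0 < 1 < 2 < 3 < 4 < 5 < 6 on the vertex set. Then K (dimension 1) consists of the simplices:

  0-simplices (7): [0], [1], [2], [3], [4], [5], [6]
  1-simplices (9): [0,1], [0,3], [1,2], [1,3], [1,4], [1,5], [1,6], [2,4], [5,6]

so the chain groups are C_0 ≅ Z^7, C_1 ≅ Z^9.

∂_1: C_1 → C_0 maps an edge to its endpoints' difference, ∂[p,q] = q − p. For instance
  ∂[1,3] = [3] − [1].
As a 7×9 matrix over Z this has rank 6, with invariant factors (1,1,1,1,1,1).

Computing H_k = (kernel of ∂_k) / (image of ∂_{k+1}):

  H_0: rank C_0 − rank ∂_1 = 7 − 6 = 1, and the invariant factors of ∂_1 are all 1, so H_0 ≅ Z.
  H_1: rank ker ∂_1 − rank ∂_2 = (9 − 6) − 0 = 3, and there is no ∂_2, so H_1 ≅ Z^3.

(K is a triangulation of a wedge of 3 circles.)

Hence the Betti numbers are b_0 = 1, b_1 = 3.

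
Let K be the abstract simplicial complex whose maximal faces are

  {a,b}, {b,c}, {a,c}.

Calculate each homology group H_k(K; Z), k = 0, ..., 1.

H_0 = Z,  H_1 = Z.

Order the vertices as a < b < c. Listing each simplex with vertices in this order, K has dimension 1 with simplices:

  0-simplices (3): a, b, c
  1-simplices (3): ab, ac, bc

Hence C_0 ≅ Z^3, C_1 ≅ Z^3.

The boundary map ∂_1: C_1 → C_0 sends each edge [p,q] (with p < q) to q − p. For instance
  ∂ac = c − a.
The resulting 3×3 matrix has rank 2, and its Smith normal form has invariant factors (1,1).

Now H_k = ker ∂_k / im ∂_{k+1}, so:

  H_0: rank C_0 − rank ∂_1 = 3 − 2 = 1, and the invariant factors of ∂_1 are all 1, so H_0 ≅ Z.
  H_1: rank ker ∂_1 − rank ∂_2 = (3 − 2) − 0 = 1, and there is no ∂_2, so H_1 ≅ Z.

As a check, the Euler characteristic is 3 − 3 = 0, which agrees with 1 − 1 = 0.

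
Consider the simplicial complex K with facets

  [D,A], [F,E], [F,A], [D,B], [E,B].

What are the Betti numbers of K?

b_0 = 1, b_1 = 1.

K has 5 vertices, 5 edges.
rank ∂_0 = 0, rank ∂_1 = 4 ⇒ b_0 = 5 − 0 − 4 = 1; all invariant factors of ∂_1 are 1 so no torsion. So H_0 ≅ Z.
rank ∂_1 = 4, rank ∂_2 = 0 ⇒ b_1 = 5 − 4 − 0 = 1. So H_1 ≅ Z.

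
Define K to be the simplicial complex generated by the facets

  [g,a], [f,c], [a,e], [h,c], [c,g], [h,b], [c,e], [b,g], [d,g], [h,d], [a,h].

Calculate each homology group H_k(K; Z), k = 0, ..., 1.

Take the total order a < b < c < d < e < f < g < h on the vertex set. Then K (dimension 1) consists of the simplices:

  0-simplices (8): a, b, c, d, e, f, g, h
  1-simplices (11): ae, ag, ah, bg, bh, ce, cf, cg, ch, dg, dh

giving chain groups C_0 ≅ Z^8, C_1 ≅ Z^11.

∂_1: C_1 → C_0 maps an edge to its endpoints' difference, ∂[p,q] = q − p.
This gives a 8×11 integer matrix of rank 7; reducing to Smith normal form yields diagonal entries (1,1,1,1,1,1,1).

Now H_k = ker ∂_k / im ∂_{k+1}, so:

  H_0: rank C_0 − rank ∂_1 = 8 − 7 = 1, and the invariant factors of ∂_1 are all 1, so H_0 = Z.
  H_1: rank ker ∂_1 − rank ∂_2 = (11 − 7) − 0 = 4, and there is no ∂_2, so H_1 = Z^4.

H_0 = Z,  H_1 = Z^4.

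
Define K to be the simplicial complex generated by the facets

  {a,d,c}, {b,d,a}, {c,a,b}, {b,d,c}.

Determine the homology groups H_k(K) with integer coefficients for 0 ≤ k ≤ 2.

H_0 = Z,  H_1 = 0,  H_2 = Z.

Take the total order a < b < c < d on the vertex set. Then K (dimension 2) consists of the simplices:

  0-simplices (4): a, b, c, d
  1-simplices (6): ab, ac, ad, bc, bd, cd
  2-simplices (4): abc, abd, acd, bcd

Hence C_0 ≅ Z^4, C_1 ≅ Z^6, C_2 ≅ Z^4.

Boundary ∂_1: C_1 → C_0 sends each edge [p,q] (with p < q) to q − p. For instance
  ∂cd = d − c.
The resulting 4×6 matrix has rank 3, and its Smith normal form has invariant factors (1,1,1).

∂_2: C_2 → C_1 sends each 2-simplex [p,q,r] to [q,r] − [p,r] + [p,q]. For instance
  ∂abd = bd − ad + ab,
  ∂acd = cd − ad + ac.
The 6×4 boundary matrix has rank 3 and Smith normal form diag(1,1,1).

From H_k ≅ ker(∂_k) / im(∂_{k+1}) we obtain:

  H_0: rank C_0 − rank ∂_1 = 4 − 3 = 1, and the invariant factors of ∂_1 are all 1, so H_0 = Z.
  H_1: rank ker ∂_1 − rank ∂_2 = (6 − 3) − 3 = 0, and the invariant factors of ∂_2 are all 1, so H_1 = 0.
  H_2: rank ker ∂_2 − rank ∂_3 = (4 − 3) − 0 = 1, and there is no ∂_3, so H_2 = Z.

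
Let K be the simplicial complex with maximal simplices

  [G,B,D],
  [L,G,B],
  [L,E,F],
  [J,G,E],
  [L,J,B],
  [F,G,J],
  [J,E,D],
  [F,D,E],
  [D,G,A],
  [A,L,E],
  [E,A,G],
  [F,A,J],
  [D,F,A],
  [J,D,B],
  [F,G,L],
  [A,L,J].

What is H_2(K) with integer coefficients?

H_2 = Z.

Order the vertices as A < B < D < E < F < G < J < L. Listing each simplex with vertices in this order, K has dimension 2 with simplices:

  0-simplices (8): A, B, D, E, F, G, J, L
  1-simplices (24): AD, AE, AF, AG, AJ, AL, BD, BG, BJ, BL, DE, DF, DG, DJ, EF, EG, EJ, EL, FG, FJ, FL, GJ, GL, JL
  2-simplices (16): ADF, ADG, AEG, AEL, AFJ, AJL, BDG, BDJ, BGL, BJL, DEF, DEJ, EFL, EGJ, FGJ, FGL

giving chain groups C_0 ≅ Z^8, C_1 ≅ Z^24, C_2 ≅ Z^16.

The boundary map ∂_1: C_1 → C_0 sends each edge [p,q] (with p < q) to q − p. For instance
  ∂EF = F − E.
The resulting 8×24 matrix has rank 7, and its Smith normal form has invariant factors (1,1,1,1,1,1,1).

Boundary ∂_2: C_2 → C_1 acts by ∂[p,q,r] = [q,r] − [p,r] + [p,q]. For instance
  ∂BGL = GL − BL + BG,
  ∂BJL = JL − BL + BJ.
The 24×16 boundary matrix has rank 15 and Smith normal form diag(1,1,1,1,1,1,1,1,1,1,1,1,1,1,1).

Now H_k = ker ∂_k / im ∂_{k+1}, so:

  H_2: rank ker ∂_2 − rank ∂_3 = (16 − 15) − 0 = 1, and there is no ∂_3, so H_2 = Z.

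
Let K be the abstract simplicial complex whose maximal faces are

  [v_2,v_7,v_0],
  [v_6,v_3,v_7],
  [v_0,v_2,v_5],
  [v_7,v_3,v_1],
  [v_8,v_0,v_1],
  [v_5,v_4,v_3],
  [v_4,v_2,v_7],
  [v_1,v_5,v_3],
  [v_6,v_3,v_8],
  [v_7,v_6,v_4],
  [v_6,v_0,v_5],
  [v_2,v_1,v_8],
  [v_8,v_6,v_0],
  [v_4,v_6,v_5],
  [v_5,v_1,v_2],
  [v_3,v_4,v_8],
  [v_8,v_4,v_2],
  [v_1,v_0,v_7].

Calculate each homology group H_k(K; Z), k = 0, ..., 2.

H_0 ≅ Z,  H_1 ≅ Z ⊕ Z/2,  H_2 = 0.

Fix the vertex order v_0 < v_1 < v_2 < v_3 < v_4 < v_5 < v_6 < v_7 < v_8 and write every simplex with vertices in increasing order. Then dim K = 2 and the simplices of K are:

  0-simplices (9): [v_0], [v_1], [v_2], [v_3], [v_4], [v_5], [v_6], [v_7], [v_8]
  1-simplices (27): (27 of them)
  2-simplices (18): (18 of them)

so the chain groups are C_0 ≅ Z^9, C_1 ≅ Z^27, C_2 ≅ Z^18.

Boundary ∂_1: C_1 → C_0 maps an edge to its endpoints' difference, ∂[p,q] = q − p. For instance
  ∂[v_5,v_6] = [v_6] − [v_5].
The 9×27 boundary matrix has rank 8 and Smith normal form diag(1,1,1,1,1,1,1,1).

∂_2: C_2 → C_1 maps a triangle to the signed sum of its edges. For instance
  ∂[v_3,v_6,v_7] = [v_6,v_7] − [v_3,v_7] + [v_3,v_6],
  ∂[v_1,v_3,v_7] = [v_3,v_7] − [v_1,v_7] + [v_1,v_3].
As a 27×18 matrix over Z this has rank 18, with invariant factors (1,1,1,1,1,1,1,1,1,1,1,1,1,1,1,1,1,2).

From H_k ≅ ker(∂_k) / im(∂_{k+1}) we obtain:

  H_0: rank C_0 − rank ∂_1 = 9 − 8 = 1, and the invariant factors of ∂_1 are all 1, so H_0 = Z.
  H_1: rank ker ∂_1 − rank ∂_2 = (27 − 8) − 18 = 1, and ∂_2 has invariant factor 2 > 1, so H_1 = Z ⊕ Z/2.
  H_2: rank ker ∂_2 − rank ∂_3 = (18 − 18) − 0 = 0, and there is no ∂_3, so H_2 = 0.

As a check, the Euler characteristic is 9 − 27 + 18 = 0, which agrees with 1 − 1 + 0 = 0.
(K is a triangulation of the Klein bottle.)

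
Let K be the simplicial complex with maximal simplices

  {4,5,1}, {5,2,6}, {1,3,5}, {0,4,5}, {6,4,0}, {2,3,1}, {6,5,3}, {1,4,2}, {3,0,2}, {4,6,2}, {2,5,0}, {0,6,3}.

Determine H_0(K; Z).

Order the vertices as 0 < 1 < 2 < 3 < 4 < 5 < 6. Listing each simplex with vertices in this order, K has dimension 2 with simplices:

  0-simplices (7): [0], [1], [2], [3], [4], [5], [6]
  1-simplices (18): [0,2], [0,3], [0,4], [0,5], [0,6], [1,2], [1,3], [1,4], [1,5], [2,3], [2,4], [2,5], [2,6], [3,5], [3,6], [4,5], [4,6], [5,6]
  2-simplices (12): [0,2,3], [0,2,5], [0,3,6], [0,4,5], [0,4,6], [1,2,3], [1,2,4], [1,3,5], [1,4,5], [2,4,6], [2,5,6], [3,5,6]

Hence C_0 ≅ Z^7, C_1 ≅ Z^18, C_2 ≅ Z^12.

Boundary ∂_1: C_1 → C_0 maps an edge to its endpoints' difference, ∂[p,q] = q − p. For instance
  ∂[1,5] = [5] − [1].
The resulting 7×18 matrix has rank 6, and its Smith normal form has invariant factors (1,1,1,1,1,1).

Boundary ∂_2: C_2 → C_1 acts by ∂[p,q,r] = [q,r] − [p,r] + [p,q]. For instance
  ∂[1,3,5] = [3,5] − [1,5] + [1,3],
  ∂[0,4,6] = [4,6] − [0,6] + [0,4].
This gives a 18×12 integer matrix of rank 12; reducing to Smith normal form yields diagonal entries (1,1,1,1,1,1,1,1,1,1,1,2).

From H_k ≅ ker(∂_k) / im(∂_{k+1}) we obtain:

  H_0: rank C_0 − rank ∂_1 = 7 − 6 = 1, and the invariant factors of ∂_1 are all 1, so H_0 ≅ Z.

(K is a triangulation of the real projective plane RP^2.)

H_0 = Z.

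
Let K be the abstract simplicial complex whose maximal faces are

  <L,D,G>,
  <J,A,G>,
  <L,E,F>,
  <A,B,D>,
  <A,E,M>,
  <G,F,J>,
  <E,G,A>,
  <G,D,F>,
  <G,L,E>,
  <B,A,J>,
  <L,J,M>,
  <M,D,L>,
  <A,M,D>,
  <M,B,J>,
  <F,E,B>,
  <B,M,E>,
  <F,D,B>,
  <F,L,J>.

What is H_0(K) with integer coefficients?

H_0 ≅ Z.

Take the total order A < B < D < E < F < G < J < L < M on the vertex set. Then K (dimension 2) consists of the simplices:

  0-simplices (9): A, B, D, E, F, G, J, L, M
  1-simplices (27): AB, AD, AE, AG, AJ, AM, BD, BE, BF, BJ, BM, DF, DG, DL, DM, EF, EG, EL, EM, FG, FJ, FL, GJ, GL, JL, JM, LM
  2-simplices (18): ABD, ABJ, ADM, AEG, AEM, AGJ, BDF, BEF, BEM, BJM, DFG, DGL, DLM, EFL, EGL, FGJ, FJL, JLM

Hence C_0 ≅ Z^9, C_1 ≅ Z^27, C_2 ≅ Z^18.

∂_1: C_1 → C_0 is given by ∂[p,q] = [q] − [p]. For instance
  ∂JL = L − J.
This gives a 9×27 integer matrix of rank 8; reducing to Smith normal form yields diagonal entries (1,1,1,1,1,1,1,1).

∂_2: C_2 → C_1 sends each 2-simplex [p,q,r] to [q,r] − [p,r] + [p,q]. For instance
  ∂BEF = EF − BF + BE,
  ∂BEM = EM − BM + BE.
The resulting 27×18 matrix has rank 18, and its Smith normal form has invariant factors (1,1,1,1,1,1,1,1,1,1,1,1,1,1,1,1,1,2).

From H_k ≅ ker(∂_k) / im(∂_{k+1}) we obtain:

  H_0: rank C_0 − rank ∂_1 = 9 − 8 = 1, and the invariant factors of ∂_1 are all 1, so H_0 = Z.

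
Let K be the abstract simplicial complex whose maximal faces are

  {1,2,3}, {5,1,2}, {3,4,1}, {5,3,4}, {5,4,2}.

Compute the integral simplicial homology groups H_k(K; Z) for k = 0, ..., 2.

H_0 ≅ Z,  H_1 ≅ Z,  H_2 = 0.

Take the total order 1 < 2 < 3 < 4 < 5 on the vertex set. Then K (dimension 2) consists of the simplices:

  0-simplices (5): [1], [2], [3], [4], [5]
  1-simplices (10): [1,2], [1,3], [1,4], [1,5], [2,3], [2,4], [2,5], [3,4], [3,5], [4,5]
  2-simplices (5): [1,2,3], [1,2,5], [1,3,4], [2,4,5], [3,4,5]

so the chain groups are C_0 ≅ Z^5, C_1 ≅ Z^10, C_2 ≅ Z^5.

∂_1: C_1 → C_0 maps an edge to its endpoints' difference, ∂[p,q] = q − p. For instance
  ∂[3,4] = [4] − [3].
This gives a 5×10 integer matrix of rank 4; reducing to Smith normal form yields diagonal entries (1,1,1,1).

∂_2: C_2 → C_1 acts by ∂[p,q,r] = [q,r] − [p,r] + [p,q]. For instance
  ∂[3,4,5] = [4,5] − [3,5] + [3,4],
  ∂[1,3,4] = [3,4] − [1,4] + [1,3].
As a 10×5 matrix over Z this has rank 5, with invariant factors (1,1,1,1,1).

Computing H_k = (kernel of ∂_k) / (image of ∂_{k+1}):

  H_0: rank C_0 − rank ∂_1 = 5 − 4 = 1, and the invariant factors of ∂_1 are all 1, so H_0 ≅ Z.
  H_1: rank ker ∂_1 − rank ∂_2 = (10 − 4) − 5 = 1, and the invariant factors of ∂_2 are all 1, so H_1 ≅ Z.
  H_2: rank ker ∂_2 − rank ∂_3 = (5 − 5) − 0 = 0, and there is no ∂_3, so H_2 ≅ 0.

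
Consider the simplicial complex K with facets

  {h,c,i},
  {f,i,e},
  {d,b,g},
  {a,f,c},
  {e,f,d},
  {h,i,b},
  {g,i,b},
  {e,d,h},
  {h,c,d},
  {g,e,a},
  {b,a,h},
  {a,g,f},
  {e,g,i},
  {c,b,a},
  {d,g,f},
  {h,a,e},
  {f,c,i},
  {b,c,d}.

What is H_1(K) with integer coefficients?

H_1 = Z × Z/2.

Order the vertices as a < b < c < d < e < f < g < h < i. Listing each simplex with vertices in this order, K has dimension 2 with simplices:

  0-simplices (9): a, b, c, d, e, f, g, h, i
  1-simplices (27): ab, ac, ae, af, ag, ah, bc, bd, bg, bh, bi, cd, cf, ch, ci, de, df, dg, dh, ef, eg, eh, ei, fg, fi, gi, hi
  2-simplices (18): abc, abh, acf, aeg, aeh, afg, bcd, bdg, bgi, bhi, cdh, cfi, chi, def, deh, dfg, efi, egi

so the chain groups are C_0 ≅ Z^9, C_1 ≅ Z^27, C_2 ≅ Z^18.

The boundary map ∂_1: C_1 → C_0 maps an edge to its endpoints' difference, ∂[p,q] = q − p. For instance
  ∂hi = i − h.
As a 9×27 matrix over Z this has rank 8, with invariant factors (1,1,1,1,1,1,1,1).

Boundary ∂_2: C_2 → C_1 acts by ∂[p,q,r] = [q,r] − [p,r] + [p,q]. For instance
  ∂egi = gi − ei + eg,
  ∂aeg = eg − ag + ae.
As a 27×18 matrix over Z this has rank 18, with invariant factors (1,1,1,1,1,1,1,1,1,1,1,1,1,1,1,1,1,2).

Reading off H_k = ker ∂_k / im ∂_{k+1}:

  H_1: rank ker ∂_1 − rank ∂_2 = (27 − 8) − 18 = 1, and ∂_2 has invariant factor 2 > 1, so H_1 ≅ Z × Z/2.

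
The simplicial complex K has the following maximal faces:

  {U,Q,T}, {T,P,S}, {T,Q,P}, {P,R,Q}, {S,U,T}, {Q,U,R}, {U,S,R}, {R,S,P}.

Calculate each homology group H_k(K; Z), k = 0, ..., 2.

Order the vertices as P < Q < R < S < T < U. Listing each simplex with vertices in this order, K has dimension 2 with simplices:

  0-simplices (6): P, Q, R, S, T, U
  1-simplices (12): PQ, PR, PS, PT, QR, QT, QU, RS, RU, ST, SU, TU
  2-simplices (8): PQR, PQT, PRS, PST, QRU, QTU, RSU, STU

Hence C_0 ≅ Z^6, C_1 ≅ Z^12, C_2 ≅ Z^8.

∂_1: C_1 → C_0 is given by ∂[p,q] = [q] − [p]. For instance
  ∂PQ = Q − P.
The resulting 6×12 matrix has rank 5, and its Smith normal form has invariant factors (1,1,1,1,1).

∂_2: C_2 → C_1 sends each 2-simplex [p,q,r] to [q,r] − [p,r] + [p,q]. For instance
  ∂STU = TU − SU + ST,
  ∂PRS = RS − PS + PR.
The 12×8 boundary matrix has rank 7 and Smith normal form diag(1,1,1,1,1,1,1).

Reading off H_k = ker ∂_k / im ∂_{k+1}:

  H_0: rank C_0 − rank ∂_1 = 6 − 5 = 1, and the invariant factors of ∂_1 are all 1, so H_0 ≅ Z.
  H_1: rank ker ∂_1 − rank ∂_2 = (12 − 5) − 7 = 0, and the invariant factors of ∂_2 are all 1, so H_1 ≅ 0.
  H_2: rank ker ∂_2 − rank ∂_3 = (8 − 7) − 0 = 1, and there is no ∂_3, so H_2 ≅ Z.

(K is a triangulation of the 2-sphere S^2.)

H_0 ≅ Z,  H_1 = 0,  H_2 ≅ Z.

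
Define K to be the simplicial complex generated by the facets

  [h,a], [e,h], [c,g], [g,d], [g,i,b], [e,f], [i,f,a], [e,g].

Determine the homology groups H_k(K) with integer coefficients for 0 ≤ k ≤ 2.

H_0 = Z,  H_1 = Z^2,  H_2 = 0.

K has 9 vertices, 12 edges, 2 triangles.
rank ∂_0 = 0, rank ∂_1 = 8 ⇒ b_0 = 9 − 0 − 8 = 1; all invariant factors of ∂_1 are 1 so no torsion. So H_0 ≅ Z.
rank ∂_1 = 8, rank ∂_2 = 2 ⇒ b_1 = 12 − 8 − 2 = 2; all invariant factors of ∂_2 are 1 so no torsion. So H_1 ≅ Z^2.
rank ∂_2 = 2, rank ∂_3 = 0 ⇒ b_2 = 2 − 2 − 0 = 0. So H_2 ≅ 0.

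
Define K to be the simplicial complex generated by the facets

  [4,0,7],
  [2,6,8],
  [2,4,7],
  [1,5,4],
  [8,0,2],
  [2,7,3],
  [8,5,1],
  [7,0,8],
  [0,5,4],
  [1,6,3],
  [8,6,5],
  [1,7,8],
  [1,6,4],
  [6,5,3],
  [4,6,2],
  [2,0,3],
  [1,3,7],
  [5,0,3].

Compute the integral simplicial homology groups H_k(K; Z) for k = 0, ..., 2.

We work with the vertex ordering 0 < 1 < 2 < 3 < 4 < 5 < 6 < 7 < 8. The simplices of K, each written with vertices in increasing order, are:

  0-simplices (9): [0], [1], [2], [3], [4], [5], [6], [7], [8]
  1-simplices (27): (27 of them)
  2-simplices (18): [0,2,3], [0,2,8], [0,3,5], [0,4,5], [0,4,7], [0,7,8], [1,3,6], [1,3,7], [1,4,5], [1,4,6], [1,5,8], [1,7,8], [2,3,7], [2,4,6], [2,4,7], [2,6,8], [3,5,6], [5,6,8]

so the chain groups are C_0 ≅ Z^9, C_1 ≅ Z^27, C_2 ≅ Z^18.

∂_1: C_1 → C_0 is given by ∂[p,q] = [q] − [p].
The resulting 9×27 matrix has rank 8, and its Smith normal form has invariant factors (1,1,1,1,1,1,1,1).

Boundary ∂_2: C_2 → C_1 sends each 2-simplex [p,q,r] to [q,r] − [p,r] + [p,q]. For instance
  ∂[0,3,5] = [3,5] − [0,5] + [0,3],
  ∂[1,7,8] = [7,8] − [1,8] + [1,7].
As a 27×18 matrix over Z this has rank 18, with invariant factors (1,1,1,1,1,1,1,1,1,1,1,1,1,1,1,1,1,2).

From H_k ≅ ker(∂_k) / im(∂_{k+1}) we obtain:

  H_0: rank C_0 − rank ∂_1 = 9 − 8 = 1, and the invariant factors of ∂_1 are all 1, so H_0 ≅ Z.
  H_1: rank ker ∂_1 − rank ∂_2 = (27 − 8) − 18 = 1, and ∂_2 has invariant factor 2 > 1, so H_1 ≅ Z ⊕ Z/2.
  H_2: rank ker ∂_2 − rank ∂_3 = (18 − 18) − 0 = 0, and there is no ∂_3, so H_2 ≅ 0.

As a check, the Euler characteristic is 9 − 27 + 18 = 0, which agrees with 1 − 1 + 0 = 0.

H_0 ≅ Z,  H_1 ≅ Z ⊕ Z/2,  H_2 = 0.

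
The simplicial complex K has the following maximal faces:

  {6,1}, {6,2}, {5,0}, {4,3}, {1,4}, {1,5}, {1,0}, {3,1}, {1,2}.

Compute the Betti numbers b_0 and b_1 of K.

b_0 = 1, b_1 = 3.

K has 7 vertices, 9 edges.
rank ∂_0 = 0, rank ∂_1 = 6 ⇒ b_0 = 7 − 0 − 6 = 1; all invariant factors of ∂_1 are 1 so no torsion. So H_0 ≅ Z.
rank ∂_1 = 6, rank ∂_2 = 0 ⇒ b_1 = 9 − 6 − 0 = 3. So H_1 ≅ Z^3.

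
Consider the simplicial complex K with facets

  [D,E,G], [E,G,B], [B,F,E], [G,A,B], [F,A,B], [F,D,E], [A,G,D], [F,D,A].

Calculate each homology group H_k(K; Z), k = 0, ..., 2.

Fix the vertex order A < B < D < E < F < G and write every simplex with vertices in increasing order. Then dim K = 2 and the simplices of K are:

  0-simplices (6): A, B, D, E, F, G
  1-simplices (12): AB, AD, AF, AG, BE, BF, BG, DE, DF, DG, EF, EG
  2-simplices (8): ABF, ABG, ADF, ADG, BEF, BEG, DEF, DEG

Hence C_0 ≅ Z^6, C_1 ≅ Z^12, C_2 ≅ Z^8.

∂_1: C_1 → C_0 is given by ∂[p,q] = [q] − [p].
The resulting 6×12 matrix has rank 5, and its Smith normal form has invariant factors (1,1,1,1,1).

The boundary map ∂_2: C_2 → C_1 sends each 2-simplex [p,q,r] to [q,r] − [p,r] + [p,q]. For instance
  ∂BEG = EG − BG + BE,
  ∂ADF = DF − AF + AD.
This gives a 12×8 integer matrix of rank 7; reducing to Smith normal form yields diagonal entries (1,1,1,1,1,1,1).

From H_k ≅ ker(∂_k) / im(∂_{k+1}) we obtain:

  H_0: rank C_0 − rank ∂_1 = 6 − 5 = 1, and the invariant factors of ∂_1 are all 1, so H_0 ≅ Z.
  H_1: rank ker ∂_1 − rank ∂_2 = (12 − 5) − 7 = 0, and the invariant factors of ∂_2 are all 1, so H_1 ≅ 0.
  H_2: rank ker ∂_2 − rank ∂_3 = (8 − 7) − 0 = 1, and there is no ∂_3, so H_2 ≅ Z.

As a check, the Euler characteristic is 6 − 12 + 8 = 2, which agrees with 1 − 0 + 1 = 2.

H_0 ≅ Z,  H_1 = 0,  H_2 ≅ Z.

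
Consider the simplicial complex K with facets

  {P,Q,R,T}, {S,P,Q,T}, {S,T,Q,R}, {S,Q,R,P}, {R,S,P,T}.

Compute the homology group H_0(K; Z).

H_0 ≅ Z.

Fix the vertex order P < Q < R < S < T and write every simplex with vertices in increasing order. Then dim K = 3 and the simplices of K are:

  0-simplices (5): P, Q, R, S, T
  1-simplices (10): PQ, PR, PS, PT, QR, QS, QT, RS, RT, ST
  2-simplices (10): PQR, PQS, PQT, PRS, PRT, PST, QRS, QRT, QST, RST
  3-simplices (5): PQRS, PQRT, PQST, PRST, QRST

Hence C_0 ≅ Z^5, C_1 ≅ Z^10, C_2 ≅ Z^10, C_3 ≅ Z^5.

∂_1: C_1 → C_0 maps an edge to its endpoints' difference, ∂[p,q] = q − p. For instance
  ∂QT = T − Q.
The resulting 5×10 matrix has rank 4, and its Smith normal form has invariant factors (1,1,1,1).

Boundary ∂_2: C_2 → C_1 sends each 2-simplex [p,q,r] to [q,r] − [p,r] + [p,q]. For instance
  ∂PQR = QR − PR + PQ,
  ∂RST = ST − RT + RS.
This gives a 10×10 integer matrix of rank 6; reducing to Smith normal form yields diagonal entries (1,1,1,1,1,1).

∂_3: C_3 → C_2 sends each 3-simplex σ to the alternating sum Σ_i (−1)^i (σ with its i-th vertex removed). For instance
  ∂PRST = RST − PST + PRT − PRS,
  ∂QRST = RST − QST + QRT − QRS.
As a 10×5 matrix over Z this has rank 4, with invariant factors (1,1,1,1).

From H_k ≅ ker(∂_k) / im(∂_{k+1}) we obtain:

  H_0: rank C_0 − rank ∂_1 = 5 − 4 = 1, and the invariant factors of ∂_1 are all 1, so H_0 ≅ Z.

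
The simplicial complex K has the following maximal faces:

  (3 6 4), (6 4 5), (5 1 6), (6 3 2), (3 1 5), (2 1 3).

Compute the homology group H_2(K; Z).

H_2 = 0.

Order the vertices as 1 < 2 < 3 < 4 < 5 < 6. Listing each simplex with vertices in this order, K has dimension 2 with simplices:

  0-simplices (6): [1], [2], [3], [4], [5], [6]
  1-simplices (12): [1,2], [1,3], [1,5], [1,6], [2,3], [2,6], [3,4], [3,5], [3,6], [4,5], [4,6], [5,6]
  2-simplices (6): [1,2,3], [1,3,5], [1,5,6], [2,3,6], [3,4,6], [4,5,6]

Hence C_0 ≅ Z^6, C_1 ≅ Z^12, C_2 ≅ Z^6.

∂_1: C_1 → C_0 maps an edge to its endpoints' difference, ∂[p,q] = q − p.
This gives a 6×12 integer matrix of rank 5; reducing to Smith normal form yields diagonal entries (1,1,1,1,1).

The boundary map ∂_2: C_2 → C_1 maps a triangle to the signed sum of its edges. For instance
  ∂[2,3,6] = [3,6] − [2,6] + [2,3],
  ∂[1,3,5] = [3,5] − [1,5] + [1,3].
This gives a 12×6 integer matrix of rank 6; reducing to Smith normal form yields diagonal entries (1,1,1,1,1,1).

Computing H_k = (kernel of ∂_k) / (image of ∂_{k+1}):

  H_2: rank ker ∂_2 − rank ∂_3 = (6 − 6) − 0 = 0, and there is no ∂_3, so H_2 = 0.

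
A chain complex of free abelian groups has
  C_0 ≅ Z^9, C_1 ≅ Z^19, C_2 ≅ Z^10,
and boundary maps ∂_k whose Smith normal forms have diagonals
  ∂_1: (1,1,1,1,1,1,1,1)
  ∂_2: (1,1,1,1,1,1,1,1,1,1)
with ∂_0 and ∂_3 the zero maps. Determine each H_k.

H_0: b_0 = 9 − 0 − 8 = 1; torsion from ∂_1 factors > 1: none. So H_0 ≅ Z.
H_1: b_1 = 19 − 8 − 10 = 1; torsion from ∂_2 factors > 1: none. So H_1 ≅ Z.
H_2: b_2 = 10 − 10 − 0 = 0; torsion from ∂_3 factors > 1: none. So H_2 ≅ 0.

H_0 ≅ Z,  H_1 ≅ Z,  H_2 = 0.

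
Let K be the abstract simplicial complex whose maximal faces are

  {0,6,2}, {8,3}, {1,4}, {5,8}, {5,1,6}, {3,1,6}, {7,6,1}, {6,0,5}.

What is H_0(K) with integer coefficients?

Take the total order 0 < 1 < 2 < 3 < 4 < 5 < 6 < 7 < 8 on the vertex set. Then K (dimension 2) consists of the simplices:

  0-simplices (9): [0], [1], [2], [3], [4], [5], [6], [7], [8]
  1-simplices (14): [0,2], [0,5], [0,6], [1,3], [1,4], [1,5], [1,6], [1,7], [2,6], [3,6], [3,8], [5,6], [5,8], [6,7]
  2-simplices (5): [0,2,6], [0,5,6], [1,3,6], [1,5,6], [1,6,7]

so the chain groups are C_0 ≅ Z^9, C_1 ≅ Z^14, C_2 ≅ Z^5.

∂_1: C_1 → C_0 is given by ∂[p,q] = [q] − [p]. For instance
  ∂[3,6] = [6] − [3].
This gives a 9×14 integer matrix of rank 8; reducing to Smith normal form yields diagonal entries (1,1,1,1,1,1,1,1).

Boundary ∂_2: C_2 → C_1 maps a triangle to the signed sum of its edges. For instance
  ∂[0,2,6] = [2,6] − [0,6] + [0,2],
  ∂[1,5,6] = [5,6] − [1,6] + [1,5].
As a 14×5 matrix over Z this has rank 5, with invariant factors (1,1,1,1,1).

From H_k ≅ ker(∂_k) / im(∂_{k+1}) we obtain:

  H_0: rank C_0 − rank ∂_1 = 9 − 8 = 1, and the invariant factors of ∂_1 are all 1, so H_0 ≅ Z.

H_0 ≅ Z.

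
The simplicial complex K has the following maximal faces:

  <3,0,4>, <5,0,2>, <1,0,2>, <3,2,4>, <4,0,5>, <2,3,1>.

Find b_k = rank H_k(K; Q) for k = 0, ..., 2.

b_0 = 1, b_1 = 1, b_2 = 0.

Take the total order 0 < 1 < 2 < 3 < 4 < 5 on the vertex set. Then K (dimension 2) consists of the simplices:

  0-simplices (6): [0], [1], [2], [3], [4], [5]
  1-simplices (12): [0,1], [0,2], [0,3], [0,4], [0,5], [1,2], [1,3], [2,3], [2,4], [2,5], [3,4], [4,5]
  2-simplices (6): [0,1,2], [0,2,5], [0,3,4], [0,4,5], [1,2,3], [2,3,4]

Hence C_0 ≅ Z^6, C_1 ≅ Z^12, C_2 ≅ Z^6.

The boundary map ∂_1: C_1 → C_0 is given by ∂[p,q] = [q] − [p].
The 6×12 boundary matrix has rank 5 and Smith normal form diag(1,1,1,1,1).

The boundary map ∂_2: C_2 → C_1 acts by ∂[p,q,r] = [q,r] − [p,r] + [p,q]. For instance
  ∂[0,2,5] = [2,5] − [0,5] + [0,2],
  ∂[2,3,4] = [3,4] − [2,4] + [2,3].
As a 12×6 matrix over Z this has rank 6, with invariant factors (1,1,1,1,1,1).

From H_k ≅ ker(∂_k) / im(∂_{k+1}) we obtain:

  H_0: rank C_0 − rank ∂_1 = 6 − 5 = 1, and the invariant factors of ∂_1 are all 1, so H_0 = Z.
  H_1: rank ker ∂_1 − rank ∂_2 = (12 − 5) − 6 = 1, and the invariant factors of ∂_2 are all 1, so H_1 = Z.
  H_2: rank ker ∂_2 − rank ∂_3 = (6 − 6) − 0 = 0, and there is no ∂_3, so H_2 = 0.

As a check, the Euler characteristic is 6 − 12 + 6 = 0, which agrees with 1 − 1 + 0 = 0.

Hence the Betti numbers are b_0 = 1, b_1 = 1, b_2 = 0.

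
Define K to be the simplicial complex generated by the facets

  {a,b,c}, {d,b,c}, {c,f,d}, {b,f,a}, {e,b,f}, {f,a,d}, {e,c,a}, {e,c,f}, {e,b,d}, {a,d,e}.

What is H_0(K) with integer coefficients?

H_0 ≅ Z.

We work with the vertex ordering a < b < c < d < e < f. The simplices of K, each written with vertices in increasing order, are:

  0-simplices (6): a, b, c, d, e, f
  1-simplices (15): ab, ac, ad, ae, af, bc, bd, be, bf, cd, ce, cf, de, df, ef
  2-simplices (10): abc, abf, ace, ade, adf, bcd, bde, bef, cdf, cef

giving chain groups C_0 ≅ Z^6, C_1 ≅ Z^15, C_2 ≅ Z^10.

Boundary ∂_1: C_1 → C_0 maps an edge to its endpoints' difference, ∂[p,q] = q − p. For instance
  ∂bd = d − b.
As a 6×15 matrix over Z this has rank 5, with invariant factors (1,1,1,1,1).

The boundary map ∂_2: C_2 → C_1 acts by ∂[p,q,r] = [q,r] − [p,r] + [p,q]. For instance
  ∂cdf = df − cf + cd,
  ∂ade = de − ae + ad.
As a 15×10 matrix over Z this has rank 10, with invariant factors (1,1,1,1,1,1,1,1,1,2).

Computing H_k = (kernel of ∂_k) / (image of ∂_{k+1}):

  H_0: rank C_0 − rank ∂_1 = 6 − 5 = 1, and the invariant factors of ∂_1 are all 1, so H_0 = Z.

(K is a triangulation of the real projective plane RP^2.)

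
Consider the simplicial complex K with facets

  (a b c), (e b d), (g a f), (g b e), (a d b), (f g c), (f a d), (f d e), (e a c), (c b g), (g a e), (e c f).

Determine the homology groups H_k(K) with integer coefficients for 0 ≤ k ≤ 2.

Take the total order a < b < c < d < e < f < g on the vertex set. Then K (dimension 2) consists of the simplices:

  0-simplices (7): a, b, c, d, e, f, g
  1-simplices (18): ab, ac, ad, ae, af, ag, bc, bd, be, bg, ce, cf, cg, de, df, ef, eg, fg
  2-simplices (12): abc, abd, ace, adf, aeg, afg, bcg, bde, beg, cef, cfg, def

so the chain groups are C_0 ≅ Z^7, C_1 ≅ Z^18, C_2 ≅ Z^12.

The boundary map ∂_1: C_1 → C_0 maps an edge to its endpoints' difference, ∂[p,q] = q − p.
As a 7×18 matrix over Z this has rank 6, with invariant factors (1,1,1,1,1,1).

The boundary map ∂_2: C_2 → C_1 sends each 2-simplex [p,q,r] to [q,r] − [p,r] + [p,q]. For instance
  ∂cef = ef − cf + ce,
  ∂bcg = cg − bg + bc.
The 18×12 boundary matrix has rank 12 and Smith normal form diag(1,1,1,1,1,1,1,1,1,1,1,2).

Reading off H_k = ker ∂_k / im ∂_{k+1}:

  H_0: rank C_0 − rank ∂_1 = 7 − 6 = 1, and the invariant factors of ∂_1 are all 1, so H_0 = Z.
  H_1: rank ker ∂_1 − rank ∂_2 = (18 − 6) − 12 = 0, and ∂_2 has invariant factor 2 > 1, so H_1 = Z/2.
  H_2: rank ker ∂_2 − rank ∂_3 = (12 − 12) − 0 = 0, and there is no ∂_3, so H_2 = 0.

H_0 = Z,  H_1 = Z/2,  H_2 = 0.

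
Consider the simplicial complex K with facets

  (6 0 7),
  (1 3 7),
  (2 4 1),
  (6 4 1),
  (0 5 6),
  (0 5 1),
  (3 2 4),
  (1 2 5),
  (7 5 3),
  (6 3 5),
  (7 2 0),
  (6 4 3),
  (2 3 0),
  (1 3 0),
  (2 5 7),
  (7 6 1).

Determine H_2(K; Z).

We work with the vertex ordering 0 < 1 < 2 < 3 < 4 < 5 < 6 < 7. The simplices of K, each written with vertices in increasing order, are:

  0-simplices (8): [0], [1], [2], [3], [4], [5], [6], [7]
  1-simplices (24): (24 of them)
  2-simplices (16): [0,1,3], [0,1,5], [0,2,3], [0,2,7], [0,5,6], [0,6,7], [1,2,4], [1,2,5], [1,3,7], [1,4,6], [1,6,7], [2,3,4], [2,5,7], [3,4,6], [3,5,6], [3,5,7]

so the chain groups are C_0 ≅ Z^8, C_1 ≅ Z^24, C_2 ≅ Z^16.

The boundary map ∂_1: C_1 → C_0 is given by ∂[p,q] = [q] − [p].
As a 8×24 matrix over Z this has rank 7, with invariant factors (1,1,1,1,1,1,1).

∂_2: C_2 → C_1 sends each 2-simplex [p,q,r] to [q,r] − [p,r] + [p,q]. For instance
  ∂[0,2,7] = [2,7] − [0,7] + [0,2],
  ∂[3,5,7] = [5,7] − [3,7] + [3,5].
This gives a 24×16 integer matrix of rank 15; reducing to Smith normal form yields diagonal entries (1,1,1,1,1,1,1,1,1,1,1,1,1,1,1).

Computing H_k = (kernel of ∂_k) / (image of ∂_{k+1}):

  H_2: rank ker ∂_2 − rank ∂_3 = (16 − 15) − 0 = 1, and there is no ∂_3, so H_2 ≅ Z.

H_2 ≅ Z.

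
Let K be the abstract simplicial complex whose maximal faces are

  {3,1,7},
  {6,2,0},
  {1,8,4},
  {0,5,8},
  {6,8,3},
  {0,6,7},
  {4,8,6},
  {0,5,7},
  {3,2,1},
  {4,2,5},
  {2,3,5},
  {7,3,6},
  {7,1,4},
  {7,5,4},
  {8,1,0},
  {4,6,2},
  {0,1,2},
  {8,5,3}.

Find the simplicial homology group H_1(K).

H_1 = Z^2.

Fix the vertex order 0 < 1 < 2 < 3 < 4 < 5 < 6 < 7 < 8 and write every simplex with vertices in increasing order. Then dim K = 2 and the simplices of K are:

  0-simplices (9): [0], [1], [2], [3], [4], [5], [6], [7], [8]
  1-simplices (27): (27 of them)
  2-simplices (18): [0,1,2], [0,1,8], [0,2,6], [0,5,7], [0,5,8], [0,6,7], [1,2,3], [1,3,7], [1,4,7], [1,4,8], [2,3,5], [2,4,5], [2,4,6], [3,5,8], [3,6,7], [3,6,8], [4,5,7], [4,6,8]

so the chain groups are C_0 ≅ Z^9, C_1 ≅ Z^27, C_2 ≅ Z^18.

The boundary map ∂_1: C_1 → C_0 is given by ∂[p,q] = [q] − [p].
As a 9×27 matrix over Z this has rank 8, with invariant factors (1,1,1,1,1,1,1,1).

∂_2: C_2 → C_1 sends each 2-simplex [p,q,r] to [q,r] − [p,r] + [p,q]. For instance
  ∂[3,6,7] = [6,7] − [3,7] + [3,6],
  ∂[4,6,8] = [6,8] − [4,8] + [4,6].
This gives a 27×18 integer matrix of rank 17; reducing to Smith normal form yields diagonal entries (1,1,1,1,1,1,1,1,1,1,1,1,1,1,1,1,1).

Now H_k = ker ∂_k / im ∂_{k+1}, so:

  H_1: rank ker ∂_1 − rank ∂_2 = (27 − 8) − 17 = 2, and the invariant factors of ∂_2 are all 1, so H_1 ≅ Z^2.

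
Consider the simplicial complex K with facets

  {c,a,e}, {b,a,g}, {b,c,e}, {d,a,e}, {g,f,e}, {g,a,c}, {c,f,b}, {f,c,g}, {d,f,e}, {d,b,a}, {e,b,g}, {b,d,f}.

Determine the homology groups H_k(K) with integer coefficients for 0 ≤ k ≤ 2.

H_0 = Z,  H_1 = Z/2,  H_2 = 0.

Fix the vertex order a < b < c < d < e < f < g and write every simplex with vertices in increasing order. Then dim K = 2 and the simplices of K are:

  0-simplices (7): a, b, c, d, e, f, g
  1-simplices (18): ab, ac, ad, ae, ag, bc, bd, be, bf, bg, ce, cf, cg, de, df, ef, eg, fg
  2-simplices (12): abd, abg, ace, acg, ade, bce, bcf, bdf, beg, cfg, def, efg

Hence C_0 ≅ Z^7, C_1 ≅ Z^18, C_2 ≅ Z^12.

∂_1: C_1 → C_0 maps an edge to its endpoints' difference, ∂[p,q] = q − p. For instance
  ∂bf = f − b.
The 7×18 boundary matrix has rank 6 and Smith normal form diag(1,1,1,1,1,1).

Boundary ∂_2: C_2 → C_1 acts by ∂[p,q,r] = [q,r] − [p,r] + [p,q]. For instance
  ∂ace = ce − ae + ac,
  ∂bdf = df − bf + bd.
The 18×12 boundary matrix has rank 12 and Smith normal form diag(1,1,1,1,1,1,1,1,1,1,1,2).

Reading off H_k = ker ∂_k / im ∂_{k+1}:

  H_0: rank C_0 − rank ∂_1 = 7 − 6 = 1, and the invariant factors of ∂_1 are all 1, so H_0 ≅ Z.
  H_1: rank ker ∂_1 − rank ∂_2 = (18 − 6) − 12 = 0, and ∂_2 has invariant factor 2 > 1, so H_1 ≅ Z/2.
  H_2: rank ker ∂_2 − rank ∂_3 = (12 − 12) − 0 = 0, and there is no ∂_3, so H_2 ≅ 0.

As a check, the Euler characteristic is 7 − 18 + 12 = 1, which agrees with 1 − 0 + 0 = 1.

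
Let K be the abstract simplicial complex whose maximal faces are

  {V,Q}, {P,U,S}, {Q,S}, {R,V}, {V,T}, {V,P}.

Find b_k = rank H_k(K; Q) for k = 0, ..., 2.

Fix the vertex order P < Q < R < S < T < U < V and write every simplex with vertices in increasing order. Then dim K = 2 and the simplices of K are:

  0-simplices (7): P, Q, R, S, T, U, V
  1-simplices (8): PS, PU, PV, QS, QV, RV, SU, TV
  2-simplices (1): PSU

giving chain groups C_0 ≅ Z^7, C_1 ≅ Z^8, C_2 ≅ Z^1.

Boundary ∂_1: C_1 → C_0 sends each edge [p,q] (with p < q) to q − p. For instance
  ∂TV = V − T.
The 7×8 boundary matrix has rank 6 and Smith normal form diag(1,1,1,1,1,1).

The boundary map ∂_2: C_2 → C_1 acts by ∂[p,q,r] = [q,r] − [p,r] + [p,q]. For instance
  ∂PSU = SU − PU + PS.
The resulting 8×1 matrix has rank 1, and its Smith normal form has invariant factors (1).

Computing H_k = (kernel of ∂_k) / (image of ∂_{k+1}):

  H_0: rank C_0 − rank ∂_1 = 7 − 6 = 1, and the invariant factors of ∂_1 are all 1, so H_0 ≅ Z.
  H_1: rank ker ∂_1 − rank ∂_2 = (8 − 6) − 1 = 1, and the invariant factors of ∂_2 are all 1, so H_1 ≅ Z.
  H_2: rank ker ∂_2 − rank ∂_3 = (1 − 1) − 0 = 0, and there is no ∂_3, so H_2 ≅ 0.

Hence the Betti numbers are b_0 = 1, b_1 = 1, b_2 = 0.

b_0 = 1, b_1 = 1, b_2 = 0.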